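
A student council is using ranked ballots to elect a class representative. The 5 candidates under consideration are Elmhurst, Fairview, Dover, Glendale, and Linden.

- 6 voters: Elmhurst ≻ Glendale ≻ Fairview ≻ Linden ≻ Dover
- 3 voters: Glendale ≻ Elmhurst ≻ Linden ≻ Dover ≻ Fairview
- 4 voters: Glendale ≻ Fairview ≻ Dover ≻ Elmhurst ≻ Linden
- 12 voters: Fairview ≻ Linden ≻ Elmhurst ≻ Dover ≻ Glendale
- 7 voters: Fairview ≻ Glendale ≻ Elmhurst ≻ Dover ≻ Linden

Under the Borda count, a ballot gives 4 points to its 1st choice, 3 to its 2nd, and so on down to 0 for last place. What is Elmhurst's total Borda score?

75

Borda scores:
  Elmhurst: 6·4 + 3·3 + 4·1 + 12·2 + 7·2 = 75
  Fairview: 6·2 + 3·0 + 4·3 + 12·4 + 7·4 = 100
  Dover: 6·0 + 3·1 + 4·2 + 12·1 + 7·1 = 30
  Glendale: 6·3 + 3·4 + 4·4 + 12·0 + 7·3 = 67
  Linden: 6·1 + 3·2 + 4·0 + 12·3 + 7·0 = 48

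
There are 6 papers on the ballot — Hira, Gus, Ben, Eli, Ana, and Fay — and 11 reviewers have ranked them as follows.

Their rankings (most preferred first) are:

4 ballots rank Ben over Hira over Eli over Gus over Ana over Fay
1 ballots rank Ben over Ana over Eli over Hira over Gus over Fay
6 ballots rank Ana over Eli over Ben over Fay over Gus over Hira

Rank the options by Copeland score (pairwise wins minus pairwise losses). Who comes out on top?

Ana

Pairwise results:
  Hira vs Gus: Gus wins 6–5.
  Hira vs Ben: Ben wins 11–0.
  Hira vs Eli: Eli wins 7–4.
  Hira vs Ana: Ana wins 7–4.
  Hira vs Fay: Fay wins 6–5.
  Gus vs Ben: Ben wins 11–0.
  Gus vs Eli: Eli wins 11–0.
  Gus vs Ana: Ana wins 7–4.
  Gus vs Fay: Fay wins 6–5.
  Ben vs Eli: Eli wins 6–5.
  Ben vs Ana: Ana wins 6–5.
  Ben vs Fay: Ben wins 11–0.
  Eli vs Ana: Ana wins 7–4.
  Eli vs Fay: Eli wins 11–0.
  Ana vs Fay: Ana wins 11–0.
Copeland scores (wins − losses):
  Hira: 0 − 5 = -5
  Gus: 1 − 4 = -3
  Ben: 3 − 2 = 1
  Eli: 4 − 1 = 3
  Ana: 5 − 0 = 5
  Fay: 2 − 3 = -1
Ana has the best Copeland score.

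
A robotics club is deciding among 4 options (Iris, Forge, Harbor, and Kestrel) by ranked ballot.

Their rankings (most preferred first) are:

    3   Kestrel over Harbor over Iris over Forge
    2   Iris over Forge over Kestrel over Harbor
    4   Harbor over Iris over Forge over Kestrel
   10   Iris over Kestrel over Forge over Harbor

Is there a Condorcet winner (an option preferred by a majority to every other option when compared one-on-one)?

Head-to-head results (19 voters total):
Iris vs Forge: Iris wins 19–0.
Iris vs Harbor: Iris wins 12–7.
Iris vs Kestrel: Iris wins 16–3.
Forge vs Harbor: Forge wins 12–7.
Forge vs Kestrel: Kestrel wins 13–6.
Harbor vs Kestrel: Kestrel wins 15–4.
Iris beats each rival — Forge (19–0), Harbor (12–7), Kestrel (16–3) — so Iris is the Condorcet winner.

Yes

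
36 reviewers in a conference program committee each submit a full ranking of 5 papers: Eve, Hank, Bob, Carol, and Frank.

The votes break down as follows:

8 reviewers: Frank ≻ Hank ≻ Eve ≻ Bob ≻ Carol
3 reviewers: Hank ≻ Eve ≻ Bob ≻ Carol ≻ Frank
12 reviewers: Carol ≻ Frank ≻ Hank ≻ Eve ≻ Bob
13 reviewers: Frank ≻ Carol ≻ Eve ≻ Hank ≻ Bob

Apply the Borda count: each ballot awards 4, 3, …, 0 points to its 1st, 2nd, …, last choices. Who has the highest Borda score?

Borda scores:
  Eve: 8·2 + 3·3 + 12·1 + 13·2 = 63
  Hank: 8·3 + 3·4 + 12·2 + 13·1 = 73
  Bob: 8·1 + 3·2 + 12·0 + 13·0 = 14
  Carol: 8·0 + 3·1 + 12·4 + 13·3 = 90
  Frank: 8·4 + 3·0 + 12·3 + 13·4 = 120
Frank has the highest total.

Frank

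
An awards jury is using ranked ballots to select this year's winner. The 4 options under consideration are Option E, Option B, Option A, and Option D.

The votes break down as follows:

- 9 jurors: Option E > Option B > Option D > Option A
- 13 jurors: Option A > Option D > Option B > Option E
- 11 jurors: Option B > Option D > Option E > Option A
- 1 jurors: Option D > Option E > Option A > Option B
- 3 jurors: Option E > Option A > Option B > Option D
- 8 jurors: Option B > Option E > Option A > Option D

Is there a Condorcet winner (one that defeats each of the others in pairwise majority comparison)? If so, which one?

Head-to-head results (45 voters total):
Option E vs Option B: Option B wins 32–13.
Option E vs Option A: Option E wins 32–13.
Option E vs Option D: Option D wins 25–20.
Option B vs Option A: Option B wins 28–17.
Option B vs Option D: Option B wins 31–14.
Option A vs Option D: Option A wins 24–21.
Option B beats each rival — Option E (32–13), Option A (28–17), Option D (31–14) — so Option B is the Condorcet winner.

Option B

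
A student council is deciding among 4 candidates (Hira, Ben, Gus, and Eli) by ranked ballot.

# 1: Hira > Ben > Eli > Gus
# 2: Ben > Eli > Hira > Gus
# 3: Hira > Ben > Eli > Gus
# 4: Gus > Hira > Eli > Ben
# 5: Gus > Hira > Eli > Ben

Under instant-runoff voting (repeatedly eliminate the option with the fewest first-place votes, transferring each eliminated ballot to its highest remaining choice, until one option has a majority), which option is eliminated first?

Eli

Round 1: Hira 2, Gus 2, Ben 1, Eli 0. Eli has the fewest and is eliminated.
Round 2: Hira 2, Gus 2, Ben 1. Ben has the fewest and is eliminated.
Round 3: Hira 3, Gus 2. Hira has a majority.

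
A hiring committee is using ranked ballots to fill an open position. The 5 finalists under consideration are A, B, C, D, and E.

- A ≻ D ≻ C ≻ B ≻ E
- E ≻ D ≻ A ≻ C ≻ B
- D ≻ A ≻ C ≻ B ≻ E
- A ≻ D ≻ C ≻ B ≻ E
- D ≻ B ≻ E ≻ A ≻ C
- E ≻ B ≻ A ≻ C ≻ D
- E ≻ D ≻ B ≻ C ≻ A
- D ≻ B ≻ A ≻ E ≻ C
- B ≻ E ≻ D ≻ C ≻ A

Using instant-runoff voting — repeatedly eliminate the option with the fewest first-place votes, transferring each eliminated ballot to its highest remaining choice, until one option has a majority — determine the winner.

D

Round 1: D 3, E 3, A 2, B 1, C 0. C has the fewest and is eliminated.
Round 2: D 3, E 3, A 2, B 1. B has the fewest and is eliminated.
Round 3: E 4, D 3, A 2. A has the fewest and is eliminated.
Round 4: D 5, E 4. D has a majority.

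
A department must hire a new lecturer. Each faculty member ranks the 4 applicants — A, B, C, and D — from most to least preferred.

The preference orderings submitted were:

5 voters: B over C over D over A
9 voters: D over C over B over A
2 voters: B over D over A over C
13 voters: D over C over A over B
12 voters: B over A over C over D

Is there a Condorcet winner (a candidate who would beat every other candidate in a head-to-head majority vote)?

Yes

Head-to-head results (41 voters total):
A vs B: B wins 28–13.
A vs C: C wins 27–14.
A vs D: D wins 29–12.
B vs C: C wins 22–19.
B vs D: D wins 22–19.
C vs D: D wins 24–17.
D beats each rival — A (29–12), B (22–19), C (24–17) — so D is the Condorcet winner.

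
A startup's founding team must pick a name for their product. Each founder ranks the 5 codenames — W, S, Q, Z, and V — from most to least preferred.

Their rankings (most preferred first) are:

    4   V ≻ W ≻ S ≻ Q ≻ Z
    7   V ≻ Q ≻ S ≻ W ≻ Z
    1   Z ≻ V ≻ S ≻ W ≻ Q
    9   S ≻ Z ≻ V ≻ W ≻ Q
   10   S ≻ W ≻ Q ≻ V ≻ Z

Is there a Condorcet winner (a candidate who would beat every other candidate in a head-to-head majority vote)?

Yes

Head-to-head results (31 voters total):
W vs S: S wins 27–4.
W vs Q: W wins 24–7.
W vs Z: W wins 21–10.
W vs V: V wins 21–10.
S vs Q: S wins 24–7.
S vs Z: S wins 30–1.
S vs V: S wins 19–12.
Q vs Z: Q wins 21–10.
Q vs V: V wins 21–10.
Z vs V: V wins 21–10.
S beats each rival — W (27–4), Q (24–7), Z (30–1), V (19–12) — so S is the Condorcet winner.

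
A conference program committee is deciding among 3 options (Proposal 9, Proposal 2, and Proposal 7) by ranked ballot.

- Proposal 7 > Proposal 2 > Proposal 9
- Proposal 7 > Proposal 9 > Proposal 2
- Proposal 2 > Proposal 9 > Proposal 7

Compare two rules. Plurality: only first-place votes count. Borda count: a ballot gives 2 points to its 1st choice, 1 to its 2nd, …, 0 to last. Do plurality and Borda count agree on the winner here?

Yes

Plurality first-place counts: Proposal 9 0, Proposal 2 1, Proposal 7 2 → Proposal 7.
Borda totals: Proposal 9 2, Proposal 2 3, Proposal 7 4 → Proposal 7.
The two rules agree on Proposal 7.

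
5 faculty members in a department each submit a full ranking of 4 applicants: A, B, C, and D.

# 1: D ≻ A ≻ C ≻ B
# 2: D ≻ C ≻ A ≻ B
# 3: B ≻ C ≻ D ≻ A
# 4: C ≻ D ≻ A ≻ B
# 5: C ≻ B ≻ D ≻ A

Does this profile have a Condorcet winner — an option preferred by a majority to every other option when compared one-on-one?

Yes

Head-to-head results (5 voters total):
A vs B: A wins 3–2.
A vs C: C wins 4–1.
A vs D: D wins 5–0.
B vs C: C wins 4–1.
B vs D: D wins 3–2.
C vs D: C wins 3–2.
C beats each rival — A (4–1), B (4–1), D (3–2) — so C is the Condorcet winner.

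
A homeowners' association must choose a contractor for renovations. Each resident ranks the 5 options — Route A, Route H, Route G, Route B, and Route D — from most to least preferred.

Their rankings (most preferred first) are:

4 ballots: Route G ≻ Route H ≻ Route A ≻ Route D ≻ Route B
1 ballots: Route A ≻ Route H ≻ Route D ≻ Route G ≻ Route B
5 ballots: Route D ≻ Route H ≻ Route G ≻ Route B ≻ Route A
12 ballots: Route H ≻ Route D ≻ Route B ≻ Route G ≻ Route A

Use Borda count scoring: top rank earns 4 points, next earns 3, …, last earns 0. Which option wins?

Borda scores:
  Route A: 4·2 + 4 + 5·0 + 12·0 = 12
  Route H: 4·3 + 3 + 5·3 + 12·4 = 78
  Route G: 4·4 + 1 + 5·2 + 12·1 = 39
  Route B: 4·0 + 0 + 5·1 + 12·2 = 29
  Route D: 4·1 + 2 + 5·4 + 12·3 = 62
Route H has the highest total.

Route H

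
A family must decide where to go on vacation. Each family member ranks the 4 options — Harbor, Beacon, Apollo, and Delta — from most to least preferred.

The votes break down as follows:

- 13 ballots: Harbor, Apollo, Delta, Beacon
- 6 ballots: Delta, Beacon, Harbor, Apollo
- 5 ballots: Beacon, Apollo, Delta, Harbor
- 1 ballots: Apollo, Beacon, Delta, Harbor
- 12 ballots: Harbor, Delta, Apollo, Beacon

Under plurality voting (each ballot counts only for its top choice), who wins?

First-place vote totals:
  Harbor: 25
  Beacon: 5
  Apollo: 1
  Delta: 6
Harbor has the most first-place votes.

Harbor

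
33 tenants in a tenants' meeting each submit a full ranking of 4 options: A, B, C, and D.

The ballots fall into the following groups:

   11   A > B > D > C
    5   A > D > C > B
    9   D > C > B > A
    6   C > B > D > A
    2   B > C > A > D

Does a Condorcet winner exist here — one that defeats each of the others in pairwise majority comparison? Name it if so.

Head-to-head results (33 voters total):
A vs B: B wins 17–16.
A vs C: C wins 17–16.
A vs D: A wins 18–15.
B vs C: C wins 20–13.
B vs D: B wins 19–14.
C vs D: D wins 25–8.
No candidate beats all others: A beats D beats C beats A, a majority cycle.

There is no Condorcet winner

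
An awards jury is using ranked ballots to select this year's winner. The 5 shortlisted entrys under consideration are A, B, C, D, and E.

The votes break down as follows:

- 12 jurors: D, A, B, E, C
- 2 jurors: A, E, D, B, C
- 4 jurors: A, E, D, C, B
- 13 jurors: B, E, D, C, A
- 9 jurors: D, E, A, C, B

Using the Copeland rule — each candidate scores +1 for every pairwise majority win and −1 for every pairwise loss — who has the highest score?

Pairwise results:
  A vs B: A wins 27–13.
  A vs C: A wins 27–13.
  A vs D: D wins 34–6.
  A vs E: E wins 22–18.
  B vs C: B wins 27–13.
  B vs D: D wins 27–13.
  B vs E: B wins 25–15.
  C vs D: D wins 40–0.
  C vs E: E wins 40–0.
  D vs E: D wins 21–19.
Copeland scores (wins − losses):
  A: 2 − 2 = 0
  B: 2 − 2 = 0
  C: 0 − 4 = -4
  D: 4 − 0 = 4
  E: 2 − 2 = 0
D has the best Copeland score.

D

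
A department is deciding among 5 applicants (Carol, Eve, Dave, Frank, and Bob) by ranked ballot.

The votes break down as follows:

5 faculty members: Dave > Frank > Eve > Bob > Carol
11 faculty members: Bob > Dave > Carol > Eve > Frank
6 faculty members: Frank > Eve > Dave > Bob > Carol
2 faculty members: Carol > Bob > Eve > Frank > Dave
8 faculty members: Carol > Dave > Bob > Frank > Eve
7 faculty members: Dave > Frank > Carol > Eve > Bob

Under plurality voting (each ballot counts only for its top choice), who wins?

First-place vote totals:
  Carol: 10
  Eve: 0
  Dave: 12
  Frank: 6
  Bob: 11
Dave has the most first-place votes.

Dave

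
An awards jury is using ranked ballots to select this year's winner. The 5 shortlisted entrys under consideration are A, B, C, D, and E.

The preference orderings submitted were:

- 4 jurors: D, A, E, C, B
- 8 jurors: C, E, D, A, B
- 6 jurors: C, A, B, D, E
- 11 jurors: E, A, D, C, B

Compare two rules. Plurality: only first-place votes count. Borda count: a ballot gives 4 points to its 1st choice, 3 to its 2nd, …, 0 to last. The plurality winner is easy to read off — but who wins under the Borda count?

E

Plurality first-place counts: A 0, B 0, C 14, D 4, E 11 → C.
Borda totals: A 71, B 12, C 71, D 60, E 76 → E.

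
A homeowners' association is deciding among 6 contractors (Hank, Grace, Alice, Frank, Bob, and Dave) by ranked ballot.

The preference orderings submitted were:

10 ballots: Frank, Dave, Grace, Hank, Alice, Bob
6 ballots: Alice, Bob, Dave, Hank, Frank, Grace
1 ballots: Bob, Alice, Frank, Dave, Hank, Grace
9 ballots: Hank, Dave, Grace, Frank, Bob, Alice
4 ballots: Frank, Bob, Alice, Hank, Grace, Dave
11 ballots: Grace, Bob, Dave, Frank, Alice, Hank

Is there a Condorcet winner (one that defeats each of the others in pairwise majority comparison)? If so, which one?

No Condorcet winner

Head-to-head results (41 voters total):
Hank vs Grace: Grace wins 21–20.
Hank vs Alice: Alice wins 22–19.
Hank vs Frank: Frank wins 26–15.
Hank vs Bob: Bob wins 22–19.
Hank vs Dave: Dave wins 28–13.
Grace vs Alice: Grace wins 30–11.
Grace vs Frank: Frank wins 21–20.
Grace vs Bob: Grace wins 30–11.
Grace vs Dave: Dave wins 26–15.
Alice vs Frank: Frank wins 34–7.
Alice vs Bob: Bob wins 25–16.
Alice vs Dave: Dave wins 30–11.
Frank vs Bob: Frank wins 23–18.
Frank vs Dave: Dave wins 26–15.
Bob vs Dave: Bob wins 22–19.
No candidate beats all others: Grace beats Bob beats Dave beats Grace, a majority cycle.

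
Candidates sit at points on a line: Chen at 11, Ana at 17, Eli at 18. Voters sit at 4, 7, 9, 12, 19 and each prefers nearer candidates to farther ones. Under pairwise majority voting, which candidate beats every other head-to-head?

Chen

With single-peaked preferences on a line, the Condorcet winner is the candidate closest to the median voter.
The median voter (position 9) is closest to Chen at 11.
Check: Chen vs Ana — voters closer to Chen: 4 of 5.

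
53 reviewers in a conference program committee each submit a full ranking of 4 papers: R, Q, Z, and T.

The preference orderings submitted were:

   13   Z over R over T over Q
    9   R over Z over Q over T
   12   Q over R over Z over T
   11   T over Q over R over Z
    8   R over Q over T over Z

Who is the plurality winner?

First-place vote totals:
  R: 17
  Q: 12
  Z: 13
  T: 11
R has the most first-place votes.

R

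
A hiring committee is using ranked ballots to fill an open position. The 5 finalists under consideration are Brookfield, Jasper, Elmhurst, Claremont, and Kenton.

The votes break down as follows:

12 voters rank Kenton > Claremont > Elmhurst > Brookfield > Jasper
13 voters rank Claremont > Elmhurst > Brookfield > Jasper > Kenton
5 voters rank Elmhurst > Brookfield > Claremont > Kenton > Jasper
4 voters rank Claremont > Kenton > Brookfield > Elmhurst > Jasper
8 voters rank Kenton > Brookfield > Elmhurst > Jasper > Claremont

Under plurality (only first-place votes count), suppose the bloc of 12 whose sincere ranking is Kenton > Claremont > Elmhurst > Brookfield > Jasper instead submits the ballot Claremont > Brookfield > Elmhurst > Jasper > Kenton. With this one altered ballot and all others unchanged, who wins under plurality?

Claremont

First-place totals with the altered ballot: Brookfield 0, Jasper 0, Elmhurst 5, Claremont 29, Kenton 8.
The switch changes the winner from Kenton to Claremont.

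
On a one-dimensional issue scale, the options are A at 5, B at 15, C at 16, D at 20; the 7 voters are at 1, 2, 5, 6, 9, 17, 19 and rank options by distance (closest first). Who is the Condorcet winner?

With single-peaked preferences on a line, the Condorcet winner is the candidate closest to the median voter.
The median voter (position 6) is closest to A at 5.
Check: A vs B — voters closer to A: 5 of 7.

A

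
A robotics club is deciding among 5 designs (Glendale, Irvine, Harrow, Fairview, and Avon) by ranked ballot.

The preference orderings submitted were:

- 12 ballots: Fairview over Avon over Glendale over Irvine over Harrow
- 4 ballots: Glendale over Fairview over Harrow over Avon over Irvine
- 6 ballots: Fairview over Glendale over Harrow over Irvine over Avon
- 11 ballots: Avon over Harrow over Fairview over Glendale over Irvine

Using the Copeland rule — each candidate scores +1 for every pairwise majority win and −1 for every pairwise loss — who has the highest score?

Pairwise results:
  Glendale vs Irvine: Glendale wins 33–0.
  Glendale vs Harrow: Glendale wins 22–11.
  Glendale vs Fairview: Fairview wins 29–4.
  Glendale vs Avon: Avon wins 23–10.
  Irvine vs Harrow: Harrow wins 21–12.
  Irvine vs Fairview: Fairview wins 33–0.
  Irvine vs Avon: Avon wins 27–6.
  Harrow vs Fairview: Fairview wins 22–11.
  Harrow vs Avon: Avon wins 23–10.
  Fairview vs Avon: Fairview wins 22–11.
Copeland scores (wins − losses):
  Glendale: 2 − 2 = 0
  Irvine: 0 − 4 = -4
  Harrow: 1 − 3 = -2
  Fairview: 4 − 0 = 4
  Avon: 3 − 1 = 2
Fairview has the best Copeland score.

Fairview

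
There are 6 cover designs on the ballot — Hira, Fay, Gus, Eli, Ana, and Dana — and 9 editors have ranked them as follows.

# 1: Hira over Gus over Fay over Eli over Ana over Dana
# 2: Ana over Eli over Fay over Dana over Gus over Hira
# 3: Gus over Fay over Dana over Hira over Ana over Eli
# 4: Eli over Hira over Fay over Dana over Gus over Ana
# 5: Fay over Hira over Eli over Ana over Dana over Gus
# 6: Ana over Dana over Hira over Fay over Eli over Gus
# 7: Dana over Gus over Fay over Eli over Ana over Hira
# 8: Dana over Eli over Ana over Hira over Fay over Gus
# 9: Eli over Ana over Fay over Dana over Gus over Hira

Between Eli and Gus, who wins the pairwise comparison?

Ballots ranking Eli above Gus: 6.
Ballots ranking Gus above Eli: 3.
Eli wins the head-to-head, 6–3.

Eli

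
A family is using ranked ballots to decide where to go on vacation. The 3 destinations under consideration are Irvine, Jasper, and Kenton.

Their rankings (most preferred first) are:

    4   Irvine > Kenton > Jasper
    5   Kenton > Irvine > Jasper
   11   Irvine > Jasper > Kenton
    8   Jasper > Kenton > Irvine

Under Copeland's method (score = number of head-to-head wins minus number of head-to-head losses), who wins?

Irvine

Pairwise results:
  Irvine vs Jasper: Irvine wins 20–8.
  Irvine vs Kenton: Irvine wins 15–13.
  Jasper vs Kenton: Jasper wins 19–9.
Copeland scores (wins − losses):
  Irvine: 2 − 0 = 2
  Jasper: 1 − 1 = 0
  Kenton: 0 − 2 = -2
Irvine has the best Copeland score.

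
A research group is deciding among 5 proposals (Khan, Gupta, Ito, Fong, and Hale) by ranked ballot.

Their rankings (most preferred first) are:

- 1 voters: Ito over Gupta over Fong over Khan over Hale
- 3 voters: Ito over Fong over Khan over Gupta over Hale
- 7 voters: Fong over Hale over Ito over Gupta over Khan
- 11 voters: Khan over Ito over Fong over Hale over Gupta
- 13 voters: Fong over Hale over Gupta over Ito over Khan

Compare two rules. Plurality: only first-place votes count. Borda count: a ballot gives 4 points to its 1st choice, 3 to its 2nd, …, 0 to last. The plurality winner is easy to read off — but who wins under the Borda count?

Plurality first-place counts: Khan 11, Gupta 0, Ito 4, Fong 20, Hale 0 → Fong.
Borda totals: Khan 51, Gupta 39, Ito 76, Fong 113, Hale 71 → Fong.

Fong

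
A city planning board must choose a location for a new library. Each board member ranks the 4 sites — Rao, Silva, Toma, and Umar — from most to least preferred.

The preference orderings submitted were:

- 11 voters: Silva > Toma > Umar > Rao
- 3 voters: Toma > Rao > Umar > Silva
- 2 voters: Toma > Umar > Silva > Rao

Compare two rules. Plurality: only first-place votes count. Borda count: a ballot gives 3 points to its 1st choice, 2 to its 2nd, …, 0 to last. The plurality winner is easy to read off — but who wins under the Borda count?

Plurality first-place counts: Rao 0, Silva 11, Toma 5, Umar 0 → Silva.
Borda totals: Rao 6, Silva 35, Toma 37, Umar 18 → Toma.

Toma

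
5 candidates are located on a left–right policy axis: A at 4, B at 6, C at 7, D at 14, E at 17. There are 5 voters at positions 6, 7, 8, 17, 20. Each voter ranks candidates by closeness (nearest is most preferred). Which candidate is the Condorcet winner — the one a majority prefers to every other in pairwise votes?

With single-peaked preferences on a line, the Condorcet winner is the candidate closest to the median voter.
The median voter (position 8) is closest to C at 7.
Check: C vs B — voters closer to C: 4 of 5.

C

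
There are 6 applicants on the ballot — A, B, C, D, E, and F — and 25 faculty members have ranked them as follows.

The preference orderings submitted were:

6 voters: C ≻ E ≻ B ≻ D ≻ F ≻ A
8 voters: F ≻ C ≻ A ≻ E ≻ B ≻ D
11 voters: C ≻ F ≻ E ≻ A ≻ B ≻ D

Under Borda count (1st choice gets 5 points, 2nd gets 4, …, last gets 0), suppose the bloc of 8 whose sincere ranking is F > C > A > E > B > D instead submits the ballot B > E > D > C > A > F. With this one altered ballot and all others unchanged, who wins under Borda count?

C

Borda totals with the altered ballot: A 30, B 69, C 101, D 36, E 89, F 50.
The winner is unchanged: still C.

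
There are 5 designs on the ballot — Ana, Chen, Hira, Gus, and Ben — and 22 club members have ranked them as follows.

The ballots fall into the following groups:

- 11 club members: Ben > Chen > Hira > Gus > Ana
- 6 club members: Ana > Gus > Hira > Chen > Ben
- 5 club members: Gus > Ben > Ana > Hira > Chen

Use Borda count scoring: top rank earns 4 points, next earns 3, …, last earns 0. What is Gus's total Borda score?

Borda scores:
  Ana: 11·0 + 6·4 + 5·2 = 34
  Chen: 11·3 + 6·1 + 5·0 = 39
  Hira: 11·2 + 6·2 + 5·1 = 39
  Gus: 11·1 + 6·3 + 5·4 = 49
  Ben: 11·4 + 6·0 + 5·3 = 59

49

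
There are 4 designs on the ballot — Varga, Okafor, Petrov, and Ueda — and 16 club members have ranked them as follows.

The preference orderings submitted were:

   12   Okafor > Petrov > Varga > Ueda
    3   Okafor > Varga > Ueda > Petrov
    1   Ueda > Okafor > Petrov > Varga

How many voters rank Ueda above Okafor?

Ballots ranking Ueda above Okafor: 1.
Ballots ranking Okafor above Ueda: 12+3 = 15.
So 1 of 16 voters prefer Ueda to Okafor.

1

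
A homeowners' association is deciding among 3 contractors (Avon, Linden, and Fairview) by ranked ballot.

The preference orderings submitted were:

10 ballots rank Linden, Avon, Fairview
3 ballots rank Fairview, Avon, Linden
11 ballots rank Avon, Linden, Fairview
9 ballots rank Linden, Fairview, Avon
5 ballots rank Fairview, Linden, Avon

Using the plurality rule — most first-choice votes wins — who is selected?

Linden

First-place vote totals:
  Avon: 11
  Linden: 19
  Fairview: 8
Linden has the most first-place votes.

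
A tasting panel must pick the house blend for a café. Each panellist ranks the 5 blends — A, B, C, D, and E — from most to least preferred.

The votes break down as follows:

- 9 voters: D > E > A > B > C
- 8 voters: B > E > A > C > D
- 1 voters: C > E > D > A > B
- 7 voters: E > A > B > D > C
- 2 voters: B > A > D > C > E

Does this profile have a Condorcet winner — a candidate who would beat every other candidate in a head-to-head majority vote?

Head-to-head results (27 voters total):
A vs B: A wins 17–10.
A vs C: A wins 26–1.
A vs D: A wins 17–10.
A vs E: E wins 25–2.
B vs C: B wins 26–1.
B vs D: B wins 17–10.
B vs E: E wins 17–10.
C vs D: D wins 18–9.
C vs E: E wins 24–3.
D vs E: E wins 16–11.
E beats each rival — A (25–2), B (17–10), C (24–3), D (16–11) — so E is the Condorcet winner.

Yes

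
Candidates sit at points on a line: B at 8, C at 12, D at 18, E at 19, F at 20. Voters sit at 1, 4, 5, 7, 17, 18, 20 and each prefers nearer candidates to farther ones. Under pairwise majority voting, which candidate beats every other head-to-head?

B

With single-peaked preferences on a line, the Condorcet winner is the candidate closest to the median voter.
The median voter (position 7) is closest to B at 8.
Check: B vs C — voters closer to B: 4 of 7.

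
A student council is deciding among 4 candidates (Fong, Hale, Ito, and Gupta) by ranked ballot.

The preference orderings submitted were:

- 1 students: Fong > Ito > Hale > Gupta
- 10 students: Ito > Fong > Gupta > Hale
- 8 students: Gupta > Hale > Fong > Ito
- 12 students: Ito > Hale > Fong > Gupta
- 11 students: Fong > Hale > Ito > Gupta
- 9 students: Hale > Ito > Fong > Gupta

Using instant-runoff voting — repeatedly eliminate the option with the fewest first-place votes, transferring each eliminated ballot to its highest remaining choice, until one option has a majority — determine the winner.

Hale

Round 1: Ito 22, Fong 12, Hale 9, Gupta 8. Gupta has the fewest and is eliminated.
Round 2: Ito 22, Hale 17, Fong 12. Fong has the fewest and is eliminated.
Round 3: Hale 28, Ito 23. Hale has a majority.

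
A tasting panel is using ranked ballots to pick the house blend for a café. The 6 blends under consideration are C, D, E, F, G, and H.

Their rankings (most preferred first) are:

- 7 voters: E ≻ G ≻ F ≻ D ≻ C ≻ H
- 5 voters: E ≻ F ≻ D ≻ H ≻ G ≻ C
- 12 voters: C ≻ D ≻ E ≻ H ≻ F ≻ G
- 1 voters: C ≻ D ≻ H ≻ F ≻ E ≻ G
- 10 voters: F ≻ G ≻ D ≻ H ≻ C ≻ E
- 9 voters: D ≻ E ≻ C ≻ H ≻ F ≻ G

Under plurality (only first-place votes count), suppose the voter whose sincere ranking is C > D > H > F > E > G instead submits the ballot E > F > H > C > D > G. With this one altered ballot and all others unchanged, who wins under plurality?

First-place totals with the altered ballot: C 12, D 9, E 13, F 10, G 0, H 0.
The switch changes the winner from C to E.

E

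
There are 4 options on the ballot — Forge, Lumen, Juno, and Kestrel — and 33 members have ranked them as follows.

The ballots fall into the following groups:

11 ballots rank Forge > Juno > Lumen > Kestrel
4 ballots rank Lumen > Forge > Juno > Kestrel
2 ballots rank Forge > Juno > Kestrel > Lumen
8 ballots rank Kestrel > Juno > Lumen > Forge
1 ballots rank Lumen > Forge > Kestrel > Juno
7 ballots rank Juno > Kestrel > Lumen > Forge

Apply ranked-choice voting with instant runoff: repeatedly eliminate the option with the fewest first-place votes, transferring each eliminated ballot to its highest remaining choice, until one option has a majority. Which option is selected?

Round 1: Forge 13, Kestrel 8, Juno 7, Lumen 5. Lumen has the fewest and is eliminated.
Round 2: Forge 18, Kestrel 8, Juno 7. Forge has a majority.

Forge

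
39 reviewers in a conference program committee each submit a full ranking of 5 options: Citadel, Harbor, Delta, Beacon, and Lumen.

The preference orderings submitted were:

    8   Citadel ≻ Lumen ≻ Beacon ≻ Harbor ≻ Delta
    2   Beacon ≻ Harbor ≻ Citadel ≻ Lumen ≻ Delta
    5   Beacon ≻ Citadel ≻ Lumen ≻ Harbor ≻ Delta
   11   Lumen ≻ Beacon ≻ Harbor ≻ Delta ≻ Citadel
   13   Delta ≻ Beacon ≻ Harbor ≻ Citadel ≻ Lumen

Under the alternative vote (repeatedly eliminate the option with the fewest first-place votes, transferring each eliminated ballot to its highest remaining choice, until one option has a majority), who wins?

Delta

Round 1: Delta 13, Lumen 11, Citadel 8, Beacon 7, Harbor 0. Harbor has the fewest and is eliminated.
Round 2: Delta 13, Lumen 11, Citadel 8, Beacon 7. Beacon has the fewest and is eliminated.
Round 3: Citadel 15, Delta 13, Lumen 11. Lumen has the fewest and is eliminated.
Round 4: Delta 24, Citadel 15. Delta has a majority.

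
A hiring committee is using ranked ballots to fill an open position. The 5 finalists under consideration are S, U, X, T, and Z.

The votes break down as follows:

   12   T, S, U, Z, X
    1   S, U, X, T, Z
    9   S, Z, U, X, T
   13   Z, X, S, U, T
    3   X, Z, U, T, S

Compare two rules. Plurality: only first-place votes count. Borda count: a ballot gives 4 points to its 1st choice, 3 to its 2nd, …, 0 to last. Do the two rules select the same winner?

Plurality first-place counts: S 10, U 0, X 3, T 12, Z 13 → Z.
Borda totals: S 102, U 64, X 62, T 52, Z 100 → S.
The two rules disagree: plurality picks Z, Borda picks S.

No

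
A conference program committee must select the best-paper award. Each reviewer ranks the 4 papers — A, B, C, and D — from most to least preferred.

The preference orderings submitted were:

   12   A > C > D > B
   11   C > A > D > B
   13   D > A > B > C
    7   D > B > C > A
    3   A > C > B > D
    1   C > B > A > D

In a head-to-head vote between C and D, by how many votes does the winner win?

Ballots ranking C above D: 12+11+3+1 = 27.
Ballots ranking D above C: 13+7 = 20.
C wins 27–20, a margin of 7.

7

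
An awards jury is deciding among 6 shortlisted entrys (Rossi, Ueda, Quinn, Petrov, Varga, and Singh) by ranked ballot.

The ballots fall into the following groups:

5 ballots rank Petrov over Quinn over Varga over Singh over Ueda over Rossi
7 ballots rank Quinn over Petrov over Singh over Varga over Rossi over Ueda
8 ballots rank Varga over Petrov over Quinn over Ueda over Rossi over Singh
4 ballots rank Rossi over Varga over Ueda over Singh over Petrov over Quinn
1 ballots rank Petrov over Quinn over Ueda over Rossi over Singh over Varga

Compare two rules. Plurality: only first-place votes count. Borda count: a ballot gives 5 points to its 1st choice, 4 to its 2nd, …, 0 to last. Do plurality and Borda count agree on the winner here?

Plurality first-place counts: Rossi 4, Ueda 0, Quinn 7, Petrov 6, Varga 8, Singh 0 → Varga.
Borda totals: Rossi 37, Ueda 36, Quinn 83, Petrov 94, Varga 85, Singh 40 → Petrov.
The two rules disagree: plurality picks Varga, Borda picks Petrov.

No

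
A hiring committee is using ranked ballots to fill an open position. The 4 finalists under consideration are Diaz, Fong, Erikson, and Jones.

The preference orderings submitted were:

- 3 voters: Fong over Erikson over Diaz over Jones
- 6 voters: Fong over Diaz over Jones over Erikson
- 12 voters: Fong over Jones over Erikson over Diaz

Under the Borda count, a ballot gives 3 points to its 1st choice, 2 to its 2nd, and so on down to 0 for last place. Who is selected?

Borda scores:
  Diaz: 3·1 + 6·2 + 12·0 = 15
  Fong: 3·3 + 6·3 + 12·3 = 63
  Erikson: 3·2 + 6·0 + 12·1 = 18
  Jones: 3·0 + 6·1 + 12·2 = 30
Fong has the highest total.

Fong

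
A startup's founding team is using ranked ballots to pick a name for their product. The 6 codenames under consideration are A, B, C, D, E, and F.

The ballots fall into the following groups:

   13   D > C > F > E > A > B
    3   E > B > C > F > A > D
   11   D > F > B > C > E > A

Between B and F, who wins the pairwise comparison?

Ballots ranking B above F: 3.
Ballots ranking F above B: 13+11 = 24.
F wins the head-to-head, 24–3.

F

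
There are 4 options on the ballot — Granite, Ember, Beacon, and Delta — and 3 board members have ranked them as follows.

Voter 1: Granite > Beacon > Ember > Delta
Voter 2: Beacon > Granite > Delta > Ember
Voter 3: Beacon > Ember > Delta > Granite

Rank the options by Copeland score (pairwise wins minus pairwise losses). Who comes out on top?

Beacon

Pairwise results:
  Granite vs Ember: Granite wins 2–1.
  Granite vs Beacon: Beacon wins 2–1.
  Granite vs Delta: Granite wins 2–1.
  Ember vs Beacon: Beacon wins 3–0.
  Ember vs Delta: Ember wins 2–1.
  Beacon vs Delta: Beacon wins 3–0.
Copeland scores (wins − losses):
  Granite: 2 − 1 = 1
  Ember: 1 − 2 = -1
  Beacon: 3 − 0 = 3
  Delta: 0 − 3 = -3
Beacon has the best Copeland score.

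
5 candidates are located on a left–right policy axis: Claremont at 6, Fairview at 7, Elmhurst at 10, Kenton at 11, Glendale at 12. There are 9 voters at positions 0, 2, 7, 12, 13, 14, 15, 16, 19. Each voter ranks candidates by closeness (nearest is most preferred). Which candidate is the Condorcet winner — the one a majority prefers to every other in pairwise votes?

With single-peaked preferences on a line, the Condorcet winner is the candidate closest to the median voter.
The median voter (position 13) is closest to Glendale at 12.
Check: Glendale vs Fairview — voters closer to Glendale: 6 of 9.

Glendale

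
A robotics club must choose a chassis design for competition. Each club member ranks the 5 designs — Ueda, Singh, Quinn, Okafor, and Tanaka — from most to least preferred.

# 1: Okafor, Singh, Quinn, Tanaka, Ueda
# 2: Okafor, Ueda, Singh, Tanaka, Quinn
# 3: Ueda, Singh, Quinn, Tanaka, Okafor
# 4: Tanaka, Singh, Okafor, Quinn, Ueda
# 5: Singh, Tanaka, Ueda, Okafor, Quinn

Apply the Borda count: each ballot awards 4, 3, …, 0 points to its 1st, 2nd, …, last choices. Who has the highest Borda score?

Singh

Borda scores:
  Ueda: 0 + 3 + 4 + 0 + 2 = 9
  Singh: 3 + 2 + 3 + 3 + 4 = 15
  Quinn: 2 + 0 + 2 + 1 + 0 = 5
  Okafor: 4 + 4 + 0 + 2 + 1 = 11
  Tanaka: 1 + 1 + 1 + 4 + 3 = 10
Singh has the highest total.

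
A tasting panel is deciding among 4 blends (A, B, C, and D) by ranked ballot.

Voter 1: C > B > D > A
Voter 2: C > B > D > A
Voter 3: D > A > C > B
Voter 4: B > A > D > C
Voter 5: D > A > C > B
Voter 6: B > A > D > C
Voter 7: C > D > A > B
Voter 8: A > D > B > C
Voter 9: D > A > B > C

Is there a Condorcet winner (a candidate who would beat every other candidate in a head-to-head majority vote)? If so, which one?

D

Head-to-head results (9 voters total):
A vs B: A wins 5–4.
A vs C: A wins 6–3.
A vs D: D wins 6–3.
B vs C: C wins 5–4.
B vs D: D wins 5–4.
C vs D: D wins 6–3.
D beats each rival — A (6–3), B (5–4), C (6–3) — so D is the Condorcet winner.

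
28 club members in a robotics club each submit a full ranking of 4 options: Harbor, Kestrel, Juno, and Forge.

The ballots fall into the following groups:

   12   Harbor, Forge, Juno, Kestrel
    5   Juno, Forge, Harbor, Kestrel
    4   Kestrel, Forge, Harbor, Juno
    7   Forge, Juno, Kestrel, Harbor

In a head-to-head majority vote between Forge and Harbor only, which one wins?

Ballots ranking Forge above Harbor: 5+4+7 = 16.
Ballots ranking Harbor above Forge: 12.
Forge wins the head-to-head, 16–12.

Forge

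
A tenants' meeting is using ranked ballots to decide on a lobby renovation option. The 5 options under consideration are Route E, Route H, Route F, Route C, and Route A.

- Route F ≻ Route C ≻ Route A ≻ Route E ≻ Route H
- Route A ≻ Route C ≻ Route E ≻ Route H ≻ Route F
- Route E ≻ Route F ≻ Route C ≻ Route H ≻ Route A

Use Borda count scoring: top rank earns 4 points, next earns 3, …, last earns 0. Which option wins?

Borda scores:
  Route E: 1 + 2 + 4 = 7
  Route H: 0 + 1 + 1 = 2
  Route F: 4 + 0 + 3 = 7
  Route C: 3 + 3 + 2 = 8
  Route A: 2 + 4 + 0 = 6
Route C has the highest total.

Route C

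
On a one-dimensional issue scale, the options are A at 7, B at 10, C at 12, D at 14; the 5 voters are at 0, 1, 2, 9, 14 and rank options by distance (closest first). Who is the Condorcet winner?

With single-peaked preferences on a line, the Condorcet winner is the candidate closest to the median voter.
The median voter (position 2) is closest to A at 7.
Check: A vs B — voters closer to A: 3 of 5.

A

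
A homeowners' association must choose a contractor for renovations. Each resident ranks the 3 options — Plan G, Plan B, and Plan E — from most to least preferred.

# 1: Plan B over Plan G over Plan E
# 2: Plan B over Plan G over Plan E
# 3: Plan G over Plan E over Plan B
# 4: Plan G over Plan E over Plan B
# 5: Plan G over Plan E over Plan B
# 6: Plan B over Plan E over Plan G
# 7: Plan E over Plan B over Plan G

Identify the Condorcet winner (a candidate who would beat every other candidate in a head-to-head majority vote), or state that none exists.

There is no Condorcet winner

Head-to-head results (7 voters total):
Plan G vs Plan B: Plan B wins 4–3.
Plan G vs Plan E: Plan G wins 5–2.
Plan B vs Plan E: Plan E wins 4–3.
No candidate beats all others: Plan G beats Plan E beats Plan B beats Plan G, a majority cycle.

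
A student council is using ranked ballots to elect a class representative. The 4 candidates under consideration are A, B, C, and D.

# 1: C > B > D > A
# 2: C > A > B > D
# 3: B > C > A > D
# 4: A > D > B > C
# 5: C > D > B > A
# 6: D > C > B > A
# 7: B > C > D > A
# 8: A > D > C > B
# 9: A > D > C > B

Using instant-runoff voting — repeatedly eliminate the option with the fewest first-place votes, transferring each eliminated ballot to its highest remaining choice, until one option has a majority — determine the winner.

Round 1: A 3, C 3, B 2, D 1. D has the fewest and is eliminated.
Round 2: C 4, A 3, B 2. B has the fewest and is eliminated.
Round 3: C 6, A 3. C has a majority.

C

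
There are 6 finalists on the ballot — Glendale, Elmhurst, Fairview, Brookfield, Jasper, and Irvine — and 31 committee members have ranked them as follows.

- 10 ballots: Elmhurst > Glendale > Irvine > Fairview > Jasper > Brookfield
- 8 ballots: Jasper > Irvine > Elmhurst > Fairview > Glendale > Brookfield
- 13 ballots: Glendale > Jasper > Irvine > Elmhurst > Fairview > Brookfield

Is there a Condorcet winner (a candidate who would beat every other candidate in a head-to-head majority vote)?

Head-to-head results (31 voters total):
Glendale vs Elmhurst: Elmhurst wins 18–13.
Glendale vs Fairview: Glendale wins 23–8.
Glendale vs Brookfield: Glendale wins 31–0.
Glendale vs Jasper: Glendale wins 23–8.
Glendale vs Irvine: Glendale wins 23–8.
Elmhurst vs Fairview: Elmhurst wins 31–0.
Elmhurst vs Brookfield: Elmhurst wins 31–0.
Elmhurst vs Jasper: Jasper wins 21–10.
Elmhurst vs Irvine: Irvine wins 21–10.
Fairview vs Brookfield: Fairview wins 31–0.
Fairview vs Jasper: Jasper wins 21–10.
Fairview vs Irvine: Irvine wins 31–0.
Brookfield vs Jasper: Jasper wins 31–0.
Brookfield vs Irvine: Irvine wins 31–0.
Jasper vs Irvine: Jasper wins 21–10.
No candidate beats all others: Glendale beats Jasper beats Elmhurst beats Glendale, a majority cycle.

No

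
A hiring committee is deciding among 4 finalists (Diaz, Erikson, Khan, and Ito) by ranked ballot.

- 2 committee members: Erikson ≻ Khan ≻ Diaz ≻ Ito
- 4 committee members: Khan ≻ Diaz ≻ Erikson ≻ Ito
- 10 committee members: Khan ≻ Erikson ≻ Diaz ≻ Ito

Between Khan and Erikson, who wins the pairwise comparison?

Ballots ranking Khan above Erikson: 4+10 = 14.
Ballots ranking Erikson above Khan: 2.
Khan wins the head-to-head, 14–2.

Khan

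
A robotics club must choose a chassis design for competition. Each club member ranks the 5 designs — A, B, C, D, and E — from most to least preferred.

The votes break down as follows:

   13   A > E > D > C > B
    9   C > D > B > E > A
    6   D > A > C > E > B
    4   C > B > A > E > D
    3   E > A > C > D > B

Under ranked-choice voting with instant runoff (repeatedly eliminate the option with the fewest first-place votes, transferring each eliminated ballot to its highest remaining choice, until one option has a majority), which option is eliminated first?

Round 1: A 13, C 13, D 6, E 3, B 0. B has the fewest and is eliminated.
Round 2: A 13, C 13, D 6, E 3. E has the fewest and is eliminated.
Round 3: A 16, C 13, D 6. D has the fewest and is eliminated.
Round 4: A 22, C 13. A has a majority.

B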